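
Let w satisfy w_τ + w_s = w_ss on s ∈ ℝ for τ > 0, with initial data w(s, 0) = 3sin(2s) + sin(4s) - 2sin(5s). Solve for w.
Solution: Change to a moving frame: let η = s - τ, σ = τ and write w(s,τ) = u(η,σ).
By the chain rule w_τ = u_σ - u_η, w_s = u_η, w_ss = u_ηη.
Then w_τ + w_s = u_σ: the advection term cancels and the PDE becomes the heat equation u_σ = u_ηη on η ∈ ℝ.
Initial data: u(η,0) = w(η,0) = 3sin(2η) + sin(4η) - 2sin(5η).
On η ∈ ℝ each mode satisfies (sin(nη))″ = -n² sin(nη), so exp(-n²σ) sin(nη) solves the heat equation; by superposition u(η,σ) = Σ c_n exp(-n²σ) sin(nη).
Reading off the coefficients: c_2=3, c_4=1, c_5=-2, so u(η,σ) = 3exp(-4σ)sin(2η) + exp(-16σ)sin(4η) - 2exp(-25σ)sin(5η).
Substituting back η = s - τ, σ = τ: w(s,τ) = u(s - τ, τ).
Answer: w(s, τ) = 3exp(-4τ)sin(2s - 2τ) + exp(-16τ)sin(4s - 4τ) - 2exp(-25τ)sin(5s - 5τ)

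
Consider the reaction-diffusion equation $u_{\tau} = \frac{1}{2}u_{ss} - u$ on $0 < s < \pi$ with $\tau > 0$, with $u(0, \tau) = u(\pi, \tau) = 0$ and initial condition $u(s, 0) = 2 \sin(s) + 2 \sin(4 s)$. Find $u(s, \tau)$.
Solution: Substitute $u = e^{-\tau}w$.
Then $u_{\tau} = e^{-\tau}(w_{\tau} - w)$, $u_{ss} = e^{-\tau}w_{ss}$; substituting and dividing by $e^{-\tau}$, the lower-order terms cancel: $w_{\tau} = \frac{1}{2}w_{ss}$ (standard heat equation).
Data for $w$: $w(s,0) = u(s,0) = 2 \sin(s) + 2 \sin(4 s)$. The boundary conditions carry over: $w(0,\tau) = w(\pi,\tau) = 0$.
Separating variables: $w = \sum c_n e^{-n^2\tau/2} \sin(ns)$. From $w(s,0) = 2 \sin(s) + 2 \sin(4 s)$: $c_1=2, c_4=2$.
So $w(s,\tau) = 2 e^{-8 \tau} \sin(4 s) + 2 e^{-\tau/2} \sin(s)$, and $u(s,\tau) = e^{-\tau}w(s,\tau)$.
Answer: $u(s, \tau) = 2 e^{-9 \tau} \sin(4 s) + 2 e^{-3 \tau/2} \sin(s)$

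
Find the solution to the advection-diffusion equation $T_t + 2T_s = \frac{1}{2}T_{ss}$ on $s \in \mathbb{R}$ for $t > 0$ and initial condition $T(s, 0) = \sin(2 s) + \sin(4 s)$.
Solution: Moving frame: $\eta = s - 2t$, $\sigma = t$, $T = u(\eta,\sigma)$, so $T_t = u_{\sigma} - 2u_{\eta}$ and $T_{ss} = u_{\eta\eta}$.
Hence $T_t + 2T_s = u_{\sigma}$ and the PDE becomes the heat equation $u_{\sigma} = \frac{1}{2}u_{\eta\eta}$ on $\eta \in \mathbb{R}$.
Initial data: $u(\eta,0) = T(\eta,0) = \sin(2 \eta) + \sin(4 \eta)$. Each mode $\sin(n\eta)$ decays as $e^{-n^2\sigma/2}$ on $\mathbb{R}$, so $u(\eta,\sigma) = \sum c_n e^{-n^2\sigma/2} \sin(n\eta)$ with $c_2=1, c_4=1$: $u(\eta,\sigma) = e^{-2 \sigma} \sin(2 \eta) + e^{-8 \sigma} \sin(4 \eta)$.
Substituting back: $T(s,t) = u(s - 2t, t)$.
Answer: $T(s, t) = e^{-2 t} \sin(2 s - 4 t) + e^{-8 t} \sin(4 s - 8 t)$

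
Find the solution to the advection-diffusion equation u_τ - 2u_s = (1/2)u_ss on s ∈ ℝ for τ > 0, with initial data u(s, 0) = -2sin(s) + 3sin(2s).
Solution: Moving frame: η = s + 2τ, σ = τ, u = w(η,σ), so u_τ = w_σ + 2w_η and u_ss = w_ηη.
Hence u_τ - 2u_s = w_σ and the PDE becomes the heat equation w_σ = (1/2)w_ηη on η ∈ ℝ.
Initial data: w(η,0) = u(η,0) = -2sin(η) + 3sin(2η). Each mode sin(nη) decays as exp(-n²σ/2) on ℝ, so w(η,σ) = Σ c_n exp(-n²σ/2) sin(nη) with c_1=-2, c_2=3: w(η,σ) = 3exp(-2σ)sin(2η) - 2exp(-σ/2)sin(η).
Substituting back: u(s,τ) = w(s + 2τ, τ).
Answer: u(s, τ) = 3exp(-2τ)sin(2s + 4τ) - 2exp(-τ/2)sin(s + 2τ)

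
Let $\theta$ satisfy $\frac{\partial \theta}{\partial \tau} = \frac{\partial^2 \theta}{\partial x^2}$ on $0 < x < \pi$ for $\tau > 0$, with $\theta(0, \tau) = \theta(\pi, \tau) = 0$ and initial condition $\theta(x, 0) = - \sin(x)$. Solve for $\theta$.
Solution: Separating variables: $\theta = \sum c_n e^{-n^2\tau} \sin(nx)$. From $\theta(x,0) = - \sin(x)$: $c_1=-1$.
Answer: $\theta(x, \tau) = - e^{-\tau} \sin(x)$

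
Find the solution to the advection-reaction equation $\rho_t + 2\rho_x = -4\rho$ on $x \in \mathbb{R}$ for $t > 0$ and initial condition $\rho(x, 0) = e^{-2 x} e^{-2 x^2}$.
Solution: Substitute $\rho = e^{-2x}u$.
Then $\rho_x = e^{-2x}(u_x - 2u)$, $\rho_t = e^{-2x}u_t$; substituting and dividing by $e^{-2x}$, the lower-order terms cancel: $u_t + 2u_x = 0$ (standard advection equation).
Data for $u$: $u(x,0) = e^{2x}\rho(x,0) = e^{-2 x^2}$.
By characteristics ($dx/dt = 2$), $u(x,t) = f(x - 2t)$ with $f = u( \cdot , 0)$.
So $u(x,t) = e^{-2 (-2 t + x)^2}$, and $\rho(x,t) = e^{-2x}u(x,t)$.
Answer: $\rho(x, t) = e^{-2 x} e^{-2 (-2 t + x)^2}$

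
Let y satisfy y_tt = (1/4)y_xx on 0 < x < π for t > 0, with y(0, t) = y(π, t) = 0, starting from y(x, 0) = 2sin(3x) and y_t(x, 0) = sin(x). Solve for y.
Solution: Separating variables: y = Σ [A_n cos(ω_n t) + B_n sin(ω_n t)] sin(nx), ω_n = n/2. From ICs (B_n = velocity coefficient / ω_n): A_3=2, B_1=2.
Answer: y(x, t) = 2sin(t/2)sin(x) + 2sin(3x)cos(3t/2)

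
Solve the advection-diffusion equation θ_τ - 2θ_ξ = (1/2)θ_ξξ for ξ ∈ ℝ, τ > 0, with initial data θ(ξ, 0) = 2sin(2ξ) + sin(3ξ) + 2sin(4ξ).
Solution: Moving frame: η = ξ + 2τ, σ = τ, θ = u(η,σ), so θ_τ = u_σ + 2u_η and θ_ξξ = u_ηη.
Hence θ_τ - 2θ_ξ = u_σ and the PDE becomes the heat equation u_σ = (1/2)u_ηη on η ∈ ℝ.
Initial data: u(η,0) = θ(η,0) = 2sin(2η) + sin(3η) + 2sin(4η). Each mode sin(nη) decays as exp(-n²σ/2) on ℝ, so u(η,σ) = Σ c_n exp(-n²σ/2) sin(nη) with c_2=2, c_3=1, c_4=2: u(η,σ) = 2exp(-2σ)sin(2η) + 2exp(-8σ)sin(4η) + exp(-9σ/2)sin(3η).
Substituting back: θ(ξ,τ) = u(ξ + 2τ, τ).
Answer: θ(ξ, τ) = 2exp(-2τ)sin(2ξ + 4τ) + 2exp(-8τ)sin(4ξ + 8τ) + exp(-9τ/2)sin(3ξ + 6τ)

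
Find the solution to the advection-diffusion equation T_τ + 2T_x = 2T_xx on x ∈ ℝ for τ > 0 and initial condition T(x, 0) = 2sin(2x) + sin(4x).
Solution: Change to a moving frame: let η = x - 2τ, σ = τ and write T(x,τ) = u(η,σ).
By the chain rule T_τ = u_σ - 2u_η, T_x = u_η, T_xx = u_ηη.
Then T_τ + 2T_x = u_σ: the advection term cancels and the PDE becomes the heat equation u_σ = 2u_ηη on η ∈ ℝ.
Initial data: u(η,0) = T(η,0) = 2sin(2η) + sin(4η).
On η ∈ ℝ each mode satisfies (sin(nη))″ = -n² sin(nη), so exp(-2n²σ) sin(nη) solves the heat equation; by superposition u(η,σ) = Σ c_n exp(-2n²σ) sin(nη).
Reading off the coefficients: c_2=2, c_4=1, so u(η,σ) = 2exp(-8σ)sin(2η) + exp(-32σ)sin(4η).
Substituting back η = x - 2τ, σ = τ: T(x,τ) = u(x - 2τ, τ).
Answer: T(x, τ) = 2exp(-8τ)sin(2x - 4τ) + exp(-32τ)sin(4x - 8τ)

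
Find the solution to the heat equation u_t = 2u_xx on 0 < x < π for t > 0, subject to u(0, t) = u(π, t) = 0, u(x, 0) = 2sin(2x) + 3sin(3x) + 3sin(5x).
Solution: Using separation of variables u = X(x)T(t):
Eigenfunctions: sin(nx), n = 1, 2, 3, ...
General solution: u(x, t) = Σ c_n sin(nx) exp(-2n² t)
Matching u(x,0) = 2sin(2x) + 3sin(3x) + 3sin(5x) term by term: c_2=2, c_3=3, c_5=3.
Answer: u(x, t) = 2exp(-8t)sin(2x) + 3exp(-18t)sin(3x) + 3exp(-50t)sin(5x)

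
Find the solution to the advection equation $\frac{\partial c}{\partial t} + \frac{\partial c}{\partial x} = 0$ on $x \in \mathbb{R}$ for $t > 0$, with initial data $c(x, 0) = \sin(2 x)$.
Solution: By characteristics ($dx/dt = 1$), $c(x,t) = f(x - t)$ with $f = c( \cdot , 0)$.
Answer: $c(x, t) = - \sin(2 t - 2 x)$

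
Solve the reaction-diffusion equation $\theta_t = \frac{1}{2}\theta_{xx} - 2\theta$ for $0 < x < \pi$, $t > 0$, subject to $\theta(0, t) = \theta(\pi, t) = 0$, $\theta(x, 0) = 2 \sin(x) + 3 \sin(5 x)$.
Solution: Substitute $\theta = e^{-2t}u$, i.e. $u = e^{2t}\theta$.
By the product rule, $\theta_t = e^{-2t}(u_t - 2u)$, $\theta_{xx} = e^{-2t}u_{xx}$.
Substituting into the PDE and dividing by $e^{-2t}$: $u_t - 2u = \frac{1}{2}u_{xx} - 2u$.
The lower-order terms cancel, leaving the standard heat equation $u_t = \frac{1}{2}u_{xx}$.
Initial data for $u$: $u(x,0) = \theta(x,0) = 2 \sin(x) + 3 \sin(5 x)$. The boundary conditions carry over: $u(0,t) = u(\pi,t) = 0$.
Solve for $u$:
  Using separation of variables $u = X(x)G(t)$:
  Eigenfunctions: $\sin(nx)$, $n = 1, 2, 3, \ldots$
  General solution: $u(x, t) = \sum c_n \sin(nx) e^{-n^2 t/2}$
  Matching $u(x,0) = 2 \sin(x) + 3 \sin(5 x)$ term by term: $c_1=2, c_5=3$.
Hence $u(x,t) = 2 e^{-t/2} \sin(x) + 3 e^{-25 t/2} \sin(5 x)$.
Transform back: $\theta(x,t) = e^{-2t}u(x,t)$.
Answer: $\theta(x, t) = 2 e^{-5 t/2} \sin(x) + 3 e^{-29 t/2} \sin(5 x)$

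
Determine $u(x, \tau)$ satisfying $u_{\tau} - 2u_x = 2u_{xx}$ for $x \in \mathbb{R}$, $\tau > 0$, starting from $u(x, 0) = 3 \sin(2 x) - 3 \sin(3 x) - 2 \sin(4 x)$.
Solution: Change to a moving frame: let $\eta = x + 2\tau$, $\sigma = \tau$ and write $u(x,\tau) = w(\eta,\sigma)$.
By the chain rule $u_{\tau} = w_{\sigma} + 2w_{\eta}$, $u_x = w_{\eta}$, $u_{xx} = w_{\eta\eta}$.
Then $u_{\tau} - 2u_x = w_{\sigma}$: the advection term cancels and the PDE becomes the heat equation $w_{\sigma} = 2w_{\eta\eta}$ on $\eta \in \mathbb{R}$.
Initial data: $w(\eta,0) = u(\eta,0) = 3 \sin(2 \eta) - 3 \sin(3 \eta) - 2 \sin(4 \eta)$.
On $\eta \in \mathbb{R}$ each mode satisfies $(\sin(n\eta))'' = -n^2 \sin(n\eta)$, so $e^{-2n^2\sigma} \sin(n\eta)$ solves the heat equation; by superposition $w(\eta,\sigma) = \sum c_n e^{-2n^2\sigma} \sin(n\eta)$.
Reading off the coefficients: $c_2=3, c_3=-3, c_4=-2$, so $w(\eta,\sigma) = 3 e^{-8 \sigma} \sin(2 \eta) - 3 e^{-18 \sigma} \sin(3 \eta) - 2 e^{-32 \sigma} \sin(4 \eta)$.
Substituting back $\eta = x + 2\tau$, $\sigma = \tau$: $u(x,\tau) = w(x + 2\tau, \tau)$.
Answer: $u(x, \tau) = 3 e^{-8 \tau} \sin(4 \tau + 2 x) - 3 e^{-18 \tau} \sin(6 \tau + 3 x) - 2 e^{-32 \tau} \sin(8 \tau + 4 x)$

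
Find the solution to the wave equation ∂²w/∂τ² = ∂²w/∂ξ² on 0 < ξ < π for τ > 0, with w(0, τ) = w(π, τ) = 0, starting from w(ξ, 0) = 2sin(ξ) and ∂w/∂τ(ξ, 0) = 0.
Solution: Separating variables: w = Σ [A_n cos(ω_n τ) + B_n sin(ω_n τ)] sin(nξ), ω_n = n. From ICs: A_1=2.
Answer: w(ξ, τ) = 2sin(ξ)cos(τ)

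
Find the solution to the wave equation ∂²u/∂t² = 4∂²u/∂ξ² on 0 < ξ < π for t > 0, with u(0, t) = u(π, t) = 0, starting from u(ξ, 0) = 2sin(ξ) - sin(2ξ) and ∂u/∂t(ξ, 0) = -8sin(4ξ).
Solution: Separating variables: u = Σ [A_n cos(ω_n t) + B_n sin(ω_n t)] sin(nξ), ω_n = 2n. From ICs (B_n = velocity coefficient / ω_n): A_1=2, A_2=-1, B_4=-1.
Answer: u(ξ, t) = -sin(8t)sin(4ξ) + 2sin(ξ)cos(2t) - sin(2ξ)cos(4t)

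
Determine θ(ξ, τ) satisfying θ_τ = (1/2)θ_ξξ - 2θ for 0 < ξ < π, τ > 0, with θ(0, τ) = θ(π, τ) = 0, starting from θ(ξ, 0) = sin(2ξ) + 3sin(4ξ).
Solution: Substitute θ = exp(-2τ)u.
Then θ_τ = exp(-2τ)(u_τ - 2u), θ_ξξ = exp(-2τ)u_ξξ; substituting and dividing by exp(-2τ), the lower-order terms cancel: u_τ = (1/2)u_ξξ (standard heat equation).
Data for u: u(ξ,0) = θ(ξ,0) = sin(2ξ) + 3sin(4ξ). The boundary conditions carry over: u(0,τ) = u(π,τ) = 0.
Separating variables: u = Σ c_n exp(-n²τ/2) sin(nξ). From u(ξ,0) = sin(2ξ) + 3sin(4ξ): c_2=1, c_4=3.
So u(ξ,τ) = exp(-2τ)sin(2ξ) + 3exp(-8τ)sin(4ξ), and θ(ξ,τ) = exp(-2τ)u(ξ,τ).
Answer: θ(ξ, τ) = exp(-4τ)sin(2ξ) + 3exp(-10τ)sin(4ξ)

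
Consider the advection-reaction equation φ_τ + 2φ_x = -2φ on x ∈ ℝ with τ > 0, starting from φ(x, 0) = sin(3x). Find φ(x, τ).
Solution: Substitute φ = exp(-2τ)u, i.e. u = exp(2τ)φ.
By the product rule, φ_τ = exp(-2τ)(u_τ - 2u), φ_x = exp(-2τ)u_x.
Substituting into the PDE and dividing by exp(-2τ): u_τ - 2u + 2u_x = -2u.
The lower-order terms cancel, leaving the standard advection equation u_τ + 2u_x = 0.
Initial data for u: u(x,0) = φ(x,0) = sin(3x).
Solve for u:
  By method of characteristics (waves move right with speed 2):
  Along characteristics x - 2τ = const, u is constant, so u(x,τ) = f(x - 2τ) with f = u(·, 0).
Hence u(x,τ) = sin(3x - 6τ).
Transform back: φ(x,τ) = exp(-2τ)u(x,τ).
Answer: φ(x, τ) = exp(-2τ)sin(3x - 6τ)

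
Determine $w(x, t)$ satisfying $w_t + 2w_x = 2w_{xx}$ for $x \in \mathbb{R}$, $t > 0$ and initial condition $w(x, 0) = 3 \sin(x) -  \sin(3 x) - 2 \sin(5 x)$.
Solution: Change to a moving frame: let $\eta = x - 2t$, $\sigma = t$ and write $w(x,t) = u(\eta,\sigma)$.
By the chain rule $w_t = u_{\sigma} - 2u_{\eta}$, $w_x = u_{\eta}$, $w_{xx} = u_{\eta\eta}$.
Then $w_t + 2w_x = u_{\sigma}$: the advection term cancels and the PDE becomes the heat equation $u_{\sigma} = 2u_{\eta\eta}$ on $\eta \in \mathbb{R}$.
Initial data: $u(\eta,0) = w(\eta,0) = 3 \sin(\eta) - \sin(3 \eta) - 2 \sin(5 \eta)$.
On $\eta \in \mathbb{R}$ each mode satisfies $(\sin(n\eta))'' = -n^2 \sin(n\eta)$, so $e^{-2n^2\sigma} \sin(n\eta)$ solves the heat equation; by superposition $u(\eta,\sigma) = \sum c_n e^{-2n^2\sigma} \sin(n\eta)$.
Reading off the coefficients: $c_1=3, c_3=-1, c_5=-2$, so $u(\eta,\sigma) = 3 e^{-2 \sigma} \sin(\eta) - e^{-18 \sigma} \sin(3 \eta) - 2 e^{-50 \sigma} \sin(5 \eta)$.
Substituting back $\eta = x - 2t$, $\sigma = t$: $w(x,t) = u(x - 2t, t)$.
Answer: $w(x, t) = -3 e^{-2 t} \sin(2 t - x) + e^{-18 t} \sin(6 t - 3 x) + 2 e^{-50 t} \sin(10 t - 5 x)$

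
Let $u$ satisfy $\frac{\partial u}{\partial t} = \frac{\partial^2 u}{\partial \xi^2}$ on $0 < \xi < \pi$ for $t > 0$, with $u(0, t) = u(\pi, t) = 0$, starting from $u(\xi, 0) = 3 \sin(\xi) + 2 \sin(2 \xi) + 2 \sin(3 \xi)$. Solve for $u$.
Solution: Separating variables: $u = \sum c_n e^{-n^2t} \sin(n\xi)$. From $u(\xi,0) = 3 \sin(\xi) + 2 \sin(2 \xi) + 2 \sin(3 \xi)$: $c_1=3, c_2=2, c_3=2$.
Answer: $u(\xi, t) = 3 e^{-t} \sin(\xi) + 2 e^{-4 t} \sin(2 \xi) + 2 e^{-9 t} \sin(3 \xi)$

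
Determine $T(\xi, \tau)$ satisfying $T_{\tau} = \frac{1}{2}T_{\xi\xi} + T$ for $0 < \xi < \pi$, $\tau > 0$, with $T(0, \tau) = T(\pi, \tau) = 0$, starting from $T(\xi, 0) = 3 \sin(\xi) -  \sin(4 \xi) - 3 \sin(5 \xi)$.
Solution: Substitute $T = e^{\tau}u$.
Then $T_{\tau} = e^{\tau}(u_{\tau} + u)$, $T_{\xi\xi} = e^{\tau}u_{\xi\xi}$; substituting and dividing by $e^{\tau}$, the lower-order terms cancel: $u_{\tau} = \frac{1}{2}u_{\xi\xi}$ (standard heat equation).
Data for $u$: $u(\xi,0) = T(\xi,0) = 3 \sin(\xi) - \sin(4 \xi) - 3 \sin(5 \xi)$. The boundary conditions carry over: $u(0,\tau) = u(\pi,\tau) = 0$.
Separating variables: $u = \sum c_n e^{-n^2\tau/2} \sin(n\xi)$. From $u(\xi,0) = 3 \sin(\xi) - \sin(4 \xi) - 3 \sin(5 \xi)$: $c_1=3, c_4=-1, c_5=-3$.
So $u(\xi,\tau) = - e^{-8 \tau} \sin(4 \xi) + 3 e^{-\tau/2} \sin(\xi) - 3 e^{-25 \tau/2} \sin(5 \xi)$, and $T(\xi,\tau) = e^{\tau}u(\xi,\tau)$.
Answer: $T(\xi, \tau) = 3 e^{\tau/2} \sin(\xi) -  e^{-7 \tau} \sin(4 \xi) - 3 e^{-23 \tau/2} \sin(5 \xi)$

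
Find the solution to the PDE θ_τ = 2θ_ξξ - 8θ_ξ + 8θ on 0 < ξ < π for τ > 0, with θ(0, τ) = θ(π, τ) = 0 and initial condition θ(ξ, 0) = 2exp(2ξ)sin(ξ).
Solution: Substitute θ = exp(2ξ)u, i.e. u = exp(-2ξ)θ.
By the product rule, θ_ξ = exp(2ξ)(u_ξ + 2u), θ_ξξ = exp(2ξ)(u_ξξ + 4u_ξ + 4u), θ_τ = exp(2ξ)u_τ.
Substituting into the PDE and dividing by exp(2ξ): u_τ = 2(u_ξξ + 4u_ξ + 4u) - 8(u_ξ + 2u) + 8u.
The lower-order terms cancel, leaving the standard heat equation u_τ = 2u_ξξ.
Initial data for u: u(ξ,0) = exp(-2ξ)θ(ξ,0) = 2sin(ξ). The boundary conditions carry over: u(0,τ) = u(π,τ) = 0.
Solve for u:
  Using separation of variables u = X(ξ)G(τ):
  Eigenfunctions: sin(nξ), n = 1, 2, 3, ...
  General solution: u(ξ, τ) = Σ c_n sin(nξ) exp(-2n² τ)
  Matching u(ξ,0) = 2sin(ξ) term by term: c_1=2.
Hence u(ξ,τ) = 2exp(-2τ)sin(ξ).
Transform back: θ(ξ,τ) = exp(2ξ)u(ξ,τ).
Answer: θ(ξ, τ) = 2exp(2ξ)exp(-2τ)sin(ξ)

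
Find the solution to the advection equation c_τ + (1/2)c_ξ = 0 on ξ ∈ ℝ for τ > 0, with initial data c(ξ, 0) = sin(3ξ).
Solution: By method of characteristics (waves move right with speed 1/2):
Along characteristics ξ - (1/2)τ = const, c is constant, so c(ξ,τ) = f(ξ - (1/2)τ) with f = c(·, 0).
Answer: c(ξ, τ) = sin(3ξ - 3τ/2)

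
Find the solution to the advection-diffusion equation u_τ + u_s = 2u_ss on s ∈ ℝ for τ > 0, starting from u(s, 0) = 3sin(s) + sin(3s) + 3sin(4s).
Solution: Change to a moving frame: let η = s - τ, σ = τ and write u(s,τ) = w(η,σ).
By the chain rule u_τ = w_σ - w_η, u_s = w_η, u_ss = w_ηη.
Then u_τ + u_s = w_σ: the advection term cancels and the PDE becomes the heat equation w_σ = 2w_ηη on η ∈ ℝ.
Initial data: w(η,0) = u(η,0) = 3sin(η) + sin(3η) + 3sin(4η).
On η ∈ ℝ each mode satisfies (sin(nη))″ = -n² sin(nη), so exp(-2n²σ) sin(nη) solves the heat equation; by superposition w(η,σ) = Σ c_n exp(-2n²σ) sin(nη).
Reading off the coefficients: c_1=3, c_3=1, c_4=3, so w(η,σ) = 3exp(-2σ)sin(η) + exp(-18σ)sin(3η) + 3exp(-32σ)sin(4η).
Substituting back η = s - τ, σ = τ: u(s,τ) = w(s - τ, τ).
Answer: u(s, τ) = 3exp(-2τ)sin(s - τ) + exp(-18τ)sin(3s - 3τ) + 3exp(-32τ)sin(4s - 4τ)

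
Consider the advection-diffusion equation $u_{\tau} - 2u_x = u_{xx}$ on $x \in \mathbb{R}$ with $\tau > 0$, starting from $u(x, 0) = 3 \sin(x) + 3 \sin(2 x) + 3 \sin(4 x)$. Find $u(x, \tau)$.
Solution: Change to a moving frame: let $\eta = x + 2\tau$, $\sigma = \tau$ and write $u(x,\tau) = w(\eta,\sigma)$.
By the chain rule $u_{\tau} = w_{\sigma} + 2w_{\eta}$, $u_x = w_{\eta}$, $u_{xx} = w_{\eta\eta}$.
Then $u_{\tau} - 2u_x = w_{\sigma}$: the advection term cancels and the PDE becomes the heat equation $w_{\sigma} = w_{\eta\eta}$ on $\eta \in \mathbb{R}$.
Initial data: $w(\eta,0) = u(\eta,0) = 3 \sin(\eta) + 3 \sin(2 \eta) + 3 \sin(4 \eta)$.
On $\eta \in \mathbb{R}$ each mode satisfies $(\sin(n\eta))'' = -n^2 \sin(n\eta)$, so $e^{-n^2\sigma} \sin(n\eta)$ solves the heat equation; by superposition $w(\eta,\sigma) = \sum c_n e^{-n^2\sigma} \sin(n\eta)$.
Reading off the coefficients: $c_1=3, c_2=3, c_4=3$, so $w(\eta,\sigma) = 3 e^{-\sigma} \sin(\eta) + 3 e^{-4 \sigma} \sin(2 \eta) + 3 e^{-16 \sigma} \sin(4 \eta)$.
Substituting back $\eta = x + 2\tau$, $\sigma = \tau$: $u(x,\tau) = w(x + 2\tau, \tau)$.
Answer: $u(x, \tau) = 3 e^{-\tau} \sin(2 \tau + x) + 3 e^{-4 \tau} \sin(4 \tau + 2 x) + 3 e^{-16 \tau} \sin(8 \tau + 4 x)$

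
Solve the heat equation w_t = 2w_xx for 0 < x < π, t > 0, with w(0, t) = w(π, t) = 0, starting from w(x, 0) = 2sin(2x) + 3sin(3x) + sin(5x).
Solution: Using separation of variables w = X(x)T(t):
Eigenfunctions: sin(nx), n = 1, 2, 3, ...
General solution: w(x, t) = Σ c_n sin(nx) exp(-2n² t)
Matching w(x,0) = 2sin(2x) + 3sin(3x) + sin(5x) term by term: c_2=2, c_3=3, c_5=1.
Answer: w(x, t) = 2exp(-8t)sin(2x) + 3exp(-18t)sin(3x) + exp(-50t)sin(5x)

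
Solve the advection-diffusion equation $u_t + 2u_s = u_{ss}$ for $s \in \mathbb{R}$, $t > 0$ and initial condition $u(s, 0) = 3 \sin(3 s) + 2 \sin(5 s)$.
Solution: Moving frame: $\eta = s - 2t$, $\sigma = t$, $u = w(\eta,\sigma)$, so $u_t = w_{\sigma} - 2w_{\eta}$ and $u_{ss} = w_{\eta\eta}$.
Hence $u_t + 2u_s = w_{\sigma}$ and the PDE becomes the heat equation $w_{\sigma} = w_{\eta\eta}$ on $\eta \in \mathbb{R}$.
Initial data: $w(\eta,0) = u(\eta,0) = 3 \sin(3 \eta) + 2 \sin(5 \eta)$. Each mode $\sin(n\eta)$ decays as $e^{-n^2\sigma}$ on $\mathbb{R}$, so $w(\eta,\sigma) = \sum c_n e^{-n^2\sigma} \sin(n\eta)$ with $c_3=3, c_5=2$: $w(\eta,\sigma) = 3 e^{-9 \sigma} \sin(3 \eta) + 2 e^{-25 \sigma} \sin(5 \eta)$.
Substituting back: $u(s,t) = w(s - 2t, t)$.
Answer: $u(s, t) = 3 e^{-9 t} \sin(3 s - 6 t) + 2 e^{-25 t} \sin(5 s - 10 t)$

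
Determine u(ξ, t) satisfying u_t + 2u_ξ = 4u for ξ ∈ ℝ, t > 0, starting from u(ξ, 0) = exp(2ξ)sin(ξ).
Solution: Substitute u = exp(2ξ)w, i.e. w = exp(-2ξ)u.
By the product rule, u_ξ = exp(2ξ)(w_ξ + 2w), u_t = exp(2ξ)w_t.
Substituting into the PDE and dividing by exp(2ξ): w_t + 2(w_ξ + 2w) = 4w.
The lower-order terms cancel, leaving the standard advection equation w_t + 2w_ξ = 0.
Initial data for w: w(ξ,0) = exp(-2ξ)u(ξ,0) = sin(ξ).
Solve for w:
  By method of characteristics (waves move right with speed 2):
  Along characteristics ξ - 2t = const, w is constant, so w(ξ,t) = f(ξ - 2t) with f = w(·, 0).
Hence w(ξ,t) = -sin(2t - ξ).
Transform back: u(ξ,t) = exp(2ξ)w(ξ,t).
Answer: u(ξ, t) = -exp(2ξ)sin(2t - ξ)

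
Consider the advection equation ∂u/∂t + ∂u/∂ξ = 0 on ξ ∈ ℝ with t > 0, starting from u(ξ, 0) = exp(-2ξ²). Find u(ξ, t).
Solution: By characteristics (dξ/dt = 1), u(ξ,t) = f(ξ - t) with f = u(·, 0).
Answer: u(ξ, t) = exp(-2(-t + ξ)²)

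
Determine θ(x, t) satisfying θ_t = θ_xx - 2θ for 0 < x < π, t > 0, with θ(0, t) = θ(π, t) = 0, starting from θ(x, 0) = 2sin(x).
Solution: Substitute θ = exp(-2t)u, i.e. u = exp(2t)θ.
By the product rule, θ_t = exp(-2t)(u_t - 2u), θ_xx = exp(-2t)u_xx.
Substituting into the PDE and dividing by exp(-2t): u_t - 2u = u_xx - 2u.
The lower-order terms cancel, leaving the standard heat equation u_t = u_xx.
Initial data for u: u(x,0) = θ(x,0) = 2sin(x). The boundary conditions carry over: u(0,t) = u(π,t) = 0.
Solve for u:
  Using separation of variables u = X(x)G(t):
  Eigenfunctions: sin(nx), n = 1, 2, 3, ...
  General solution: u(x, t) = Σ c_n sin(nx) exp(-n² t)
  Matching u(x,0) = 2sin(x) term by term: c_1=2.
Hence u(x,t) = 2exp(-t)sin(x).
Transform back: θ(x,t) = exp(-2t)u(x,t).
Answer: θ(x, t) = 2exp(-3t)sin(x)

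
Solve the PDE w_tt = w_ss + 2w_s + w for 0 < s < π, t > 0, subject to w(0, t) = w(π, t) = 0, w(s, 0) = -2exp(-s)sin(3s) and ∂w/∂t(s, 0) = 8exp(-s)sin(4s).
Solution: Substitute w = exp(-s)u.
Then w_s = exp(-s)(u_s - u), w_ss = exp(-s)(u_ss - 2u_s + u), w_tt = exp(-s)u_tt; substituting and dividing by exp(-s), the lower-order terms cancel: u_tt = u_ss (standard wave equation).
Data for u: u(s,0) = exp(s)w(s,0) = -2sin(3s); u_t(s,0) = exp(s)w_t(s,0) = 8sin(4s). The boundary conditions carry over: u(0,t) = u(π,t) = 0.
Separating variables: u = Σ [A_n cos(ω_n t) + B_n sin(ω_n t)] sin(ns), ω_n = n. From ICs (B_n = velocity coefficient / ω_n): A_3=-2, B_4=2.
So u(s,t) = -2sin(3s)cos(3t) + 2sin(4s)sin(4t), and w(s,t) = exp(-s)u(s,t).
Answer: w(s, t) = -2exp(-s)sin(3s)cos(3t) + 2exp(-s)sin(4s)sin(4t)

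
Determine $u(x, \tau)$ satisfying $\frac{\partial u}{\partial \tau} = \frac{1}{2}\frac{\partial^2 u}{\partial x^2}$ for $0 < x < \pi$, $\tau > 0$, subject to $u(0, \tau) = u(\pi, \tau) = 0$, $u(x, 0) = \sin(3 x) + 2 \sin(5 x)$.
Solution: Using separation of variables $u = X(x)T(\tau)$:
Eigenfunctions: $\sin(nx)$, $n = 1, 2, 3, \ldots$
General solution: $u(x, \tau) = \sum c_n \sin(nx) e^{-n^2 \tau/2}$
Matching $u(x,0) = \sin(3 x) + 2 \sin(5 x)$ term by term: $c_3=1, c_5=2$.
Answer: $u(x, \tau) = e^{-9 \tau/2} \sin(3 x) + 2 e^{-25 \tau/2} \sin(5 x)$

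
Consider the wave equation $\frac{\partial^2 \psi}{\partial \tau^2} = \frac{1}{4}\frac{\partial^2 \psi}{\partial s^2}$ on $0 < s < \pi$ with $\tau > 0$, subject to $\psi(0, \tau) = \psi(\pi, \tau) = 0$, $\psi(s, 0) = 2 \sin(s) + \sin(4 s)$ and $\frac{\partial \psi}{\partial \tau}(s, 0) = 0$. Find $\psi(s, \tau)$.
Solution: Using separation of variables $\psi = X(s)T(\tau)$:
Eigenfunctions: $\sin(ns)$, $n = 1, 2, 3, \ldots$
General solution: $\psi(s, \tau) = \sum [A_n \cos(n \tau/2) + B_n \sin(n \tau/2)] \sin(ns)$
From $\psi(s,0) = 2 \sin(s) + \sin(4 s)$: $A_1=2, A_4=1$. From $\psi_{\tau}(s,0) = 0$: all $B_n = 0$.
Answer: $\psi(s, \tau) = 2 \sin(s) \cos(\tau/2) + \sin(4 s) \cos(2 \tau)$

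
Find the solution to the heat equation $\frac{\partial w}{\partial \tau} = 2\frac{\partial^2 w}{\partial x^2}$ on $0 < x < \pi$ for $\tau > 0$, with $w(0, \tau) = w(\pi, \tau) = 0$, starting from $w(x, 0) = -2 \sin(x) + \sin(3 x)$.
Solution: Using separation of variables $w = X(x)T(\tau)$:
Eigenfunctions: $\sin(nx)$, $n = 1, 2, 3, \ldots$
General solution: $w(x, \tau) = \sum c_n \sin(nx) e^{-2n^2 \tau}$
Matching $w(x,0) = -2 \sin(x) + \sin(3 x)$ term by term: $c_1=-2, c_3=1$.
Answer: $w(x, \tau) = -2 e^{-2 \tau} \sin(x) + e^{-18 \tau} \sin(3 x)$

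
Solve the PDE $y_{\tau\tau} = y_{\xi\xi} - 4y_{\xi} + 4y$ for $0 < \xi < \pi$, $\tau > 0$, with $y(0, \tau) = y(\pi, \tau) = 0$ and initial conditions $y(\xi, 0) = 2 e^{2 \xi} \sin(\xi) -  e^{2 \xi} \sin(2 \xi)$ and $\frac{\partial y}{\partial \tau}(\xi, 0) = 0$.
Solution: Substitute $y = e^{2\xi}u$.
Then $y_{\xi} = e^{2\xi}(u_{\xi} + 2u)$, $y_{\xi\xi} = e^{2\xi}(u_{\xi\xi} + 4u_{\xi} + 4u)$, $y_{\tau\tau} = e^{2\xi}u_{\tau\tau}$; substituting and dividing by $e^{2\xi}$, the lower-order terms cancel: $u_{\tau\tau} = u_{\xi\xi}$ (standard wave equation).
Data for $u$: $u(\xi,0) = e^{-2\xi}y(\xi,0) = 2 \sin(\xi) - \sin(2 \xi)$; $u_{\tau}(\xi,0) = e^{-2\xi}y_{\tau}(\xi,0) = 0$. The boundary conditions carry over: $u(0,\tau) = u(\pi,\tau) = 0$.
Separating variables: $u = \sum [A_n \cos(\omega_n \tau) + B_n \sin(\omega_n \tau)] \sin(n\xi)$, $\omega_n = n$. From ICs: $A_1=2, A_2=-1$.
So $u(\xi,\tau) = 2 \sin(\xi) \cos(\tau) - \sin(2 \xi) \cos(2 \tau)$, and $y(\xi,\tau) = e^{2\xi}u(\xi,\tau)$.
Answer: $y(\xi, \tau) = 2 e^{2 \xi} \sin(\xi) \cos(\tau) -  e^{2 \xi} \sin(2 \xi) \cos(2 \tau)$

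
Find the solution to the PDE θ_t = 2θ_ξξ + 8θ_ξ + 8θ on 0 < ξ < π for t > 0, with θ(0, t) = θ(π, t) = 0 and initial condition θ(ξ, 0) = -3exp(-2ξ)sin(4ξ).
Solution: Substitute θ = exp(-2ξ)u.
Then θ_ξ = exp(-2ξ)(u_ξ - 2u), θ_ξξ = exp(-2ξ)(u_ξξ - 4u_ξ + 4u), θ_t = exp(-2ξ)u_t; substituting and dividing by exp(-2ξ), the lower-order terms cancel: u_t = 2u_ξξ (standard heat equation).
Data for u: u(ξ,0) = exp(2ξ)θ(ξ,0) = -3sin(4ξ). The boundary conditions carry over: u(0,t) = u(π,t) = 0.
Separating variables: u = Σ c_n exp(-2n²t) sin(nξ). From u(ξ,0) = -3sin(4ξ): c_4=-3.
So u(ξ,t) = -3exp(-32t)sin(4ξ), and θ(ξ,t) = exp(-2ξ)u(ξ,t).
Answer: θ(ξ, t) = -3exp(-32t)exp(-2ξ)sin(4ξ)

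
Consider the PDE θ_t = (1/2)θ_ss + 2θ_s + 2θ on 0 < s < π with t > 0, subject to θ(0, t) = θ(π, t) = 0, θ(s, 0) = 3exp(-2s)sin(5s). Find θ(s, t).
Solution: Substitute θ = exp(-2s)u.
Then θ_s = exp(-2s)(u_s - 2u), θ_ss = exp(-2s)(u_ss - 4u_s + 4u), θ_t = exp(-2s)u_t; substituting and dividing by exp(-2s), the lower-order terms cancel: u_t = (1/2)u_ss (standard heat equation).
Data for u: u(s,0) = exp(2s)θ(s,0) = 3sin(5s). The boundary conditions carry over: u(0,t) = u(π,t) = 0.
Separating variables: u = Σ c_n exp(-n²t/2) sin(ns). From u(s,0) = 3sin(5s): c_5=3.
So u(s,t) = 3exp(-25t/2)sin(5s), and θ(s,t) = exp(-2s)u(s,t).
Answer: θ(s, t) = 3exp(-2s)exp(-25t/2)sin(5s)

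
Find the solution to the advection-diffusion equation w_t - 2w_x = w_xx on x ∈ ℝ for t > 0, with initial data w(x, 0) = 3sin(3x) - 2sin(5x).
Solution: Moving frame: η = x + 2t, σ = t, w = u(η,σ), so w_t = u_σ + 2u_η and w_xx = u_ηη.
Hence w_t - 2w_x = u_σ and the PDE becomes the heat equation u_σ = u_ηη on η ∈ ℝ.
Initial data: u(η,0) = w(η,0) = 3sin(3η) - 2sin(5η). Each mode sin(nη) decays as exp(-n²σ) on ℝ, so u(η,σ) = Σ c_n exp(-n²σ) sin(nη) with c_3=3, c_5=-2: u(η,σ) = 3exp(-9σ)sin(3η) - 2exp(-25σ)sin(5η).
Substituting back: w(x,t) = u(x + 2t, t).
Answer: w(x, t) = 3exp(-9t)sin(6t + 3x) - 2exp(-25t)sin(10t + 5x)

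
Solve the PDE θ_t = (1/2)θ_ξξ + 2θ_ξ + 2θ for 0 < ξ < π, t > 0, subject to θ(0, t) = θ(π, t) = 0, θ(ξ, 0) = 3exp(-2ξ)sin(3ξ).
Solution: Substitute θ = exp(-2ξ)u.
Then θ_ξ = exp(-2ξ)(u_ξ - 2u), θ_ξξ = exp(-2ξ)(u_ξξ - 4u_ξ + 4u), θ_t = exp(-2ξ)u_t; substituting and dividing by exp(-2ξ), the lower-order terms cancel: u_t = (1/2)u_ξξ (standard heat equation).
Data for u: u(ξ,0) = exp(2ξ)θ(ξ,0) = 3sin(3ξ). The boundary conditions carry over: u(0,t) = u(π,t) = 0.
Separating variables: u = Σ c_n exp(-n²t/2) sin(nξ). From u(ξ,0) = 3sin(3ξ): c_3=3.
So u(ξ,t) = 3exp(-9t/2)sin(3ξ), and θ(ξ,t) = exp(-2ξ)u(ξ,t).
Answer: θ(ξ, t) = 3exp(-9t/2)exp(-2ξ)sin(3ξ)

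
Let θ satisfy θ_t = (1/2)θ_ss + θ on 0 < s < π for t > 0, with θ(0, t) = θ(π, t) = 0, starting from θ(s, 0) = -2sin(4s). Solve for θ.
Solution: Substitute θ = exp(t)u, i.e. u = exp(-t)θ.
By the product rule, θ_t = exp(t)(u_t + u), θ_ss = exp(t)u_ss.
Substituting into the PDE and dividing by exp(t): u_t + u = (1/2)u_ss + u.
The lower-order terms cancel, leaving the standard heat equation u_t = (1/2)u_ss.
Initial data for u: u(s,0) = θ(s,0) = -2sin(4s). The boundary conditions carry over: u(0,t) = u(π,t) = 0.
Solve for u:
  Using separation of variables u = X(s)G(t):
  Eigenfunctions: sin(ns), n = 1, 2, 3, ...
  General solution: u(s, t) = Σ c_n sin(ns) exp(-n² t/2)
  Matching u(s,0) = -2sin(4s) term by term: c_4=-2.
Hence u(s,t) = -2exp(-8t)sin(4s).
Transform back: θ(s,t) = exp(t)u(s,t).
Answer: θ(s, t) = -2exp(-7t)sin(4s)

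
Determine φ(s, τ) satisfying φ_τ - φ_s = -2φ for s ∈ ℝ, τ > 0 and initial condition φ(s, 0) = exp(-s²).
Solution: Substitute φ = exp(-2τ)u, i.e. u = exp(2τ)φ.
By the product rule, φ_τ = exp(-2τ)(u_τ - 2u), φ_s = exp(-2τ)u_s.
Substituting into the PDE and dividing by exp(-2τ): u_τ - 2u - u_s = -2u.
The lower-order terms cancel, leaving the standard advection equation u_τ - u_s = 0.
Initial data for u: u(s,0) = φ(s,0) = exp(-s²).
Solve for u:
  By method of characteristics (waves move left with speed 1):
  Along characteristics s + τ = const, u is constant, so u(s,τ) = f(s + τ) with f = u(·, 0).
Hence u(s,τ) = exp(-(s + τ)²).
Transform back: φ(s,τ) = exp(-2τ)u(s,τ).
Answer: φ(s, τ) = exp(-2τ)exp(-(s + τ)²)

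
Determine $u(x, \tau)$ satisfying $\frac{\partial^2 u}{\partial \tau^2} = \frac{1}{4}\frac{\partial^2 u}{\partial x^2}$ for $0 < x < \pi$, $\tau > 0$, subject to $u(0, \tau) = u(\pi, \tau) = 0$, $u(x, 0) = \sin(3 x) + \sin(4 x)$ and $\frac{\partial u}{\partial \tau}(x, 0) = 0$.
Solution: Using separation of variables $u = X(x)T(\tau)$:
Eigenfunctions: $\sin(nx)$, $n = 1, 2, 3, \ldots$
General solution: $u(x, \tau) = \sum [A_n \cos(n \tau/2) + B_n \sin(n \tau/2)] \sin(nx)$
From $u(x,0) = \sin(3 x) + \sin(4 x)$: $A_3=1, A_4=1$. From $u_{\tau}(x,0) = 0$: all $B_n = 0$.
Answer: $u(x, \tau) = \sin(3 x) \cos(3 \tau/2) + \sin(4 x) \cos(2 \tau)$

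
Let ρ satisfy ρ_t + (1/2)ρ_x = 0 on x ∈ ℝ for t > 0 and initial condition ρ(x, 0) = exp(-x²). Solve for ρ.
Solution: By method of characteristics (waves move right with speed 1/2):
Along characteristics x - (1/2)t = const, ρ is constant, so ρ(x,t) = f(x - (1/2)t) with f = ρ(·, 0).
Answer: ρ(x, t) = exp(-(-t/2 + x)²)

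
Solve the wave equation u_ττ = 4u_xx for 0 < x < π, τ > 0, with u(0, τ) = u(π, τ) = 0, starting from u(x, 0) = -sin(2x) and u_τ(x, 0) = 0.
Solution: Using separation of variables u = X(x)T(τ):
Eigenfunctions: sin(nx), n = 1, 2, 3, ...
General solution: u(x, τ) = Σ [A_n cos(2n τ) + B_n sin(2n τ)] sin(nx)
From u(x,0) = -sin(2x): A_2=-1. From u_τ(x,0) = 0: all B_n = 0.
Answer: u(x, τ) = -sin(2x)cos(4τ)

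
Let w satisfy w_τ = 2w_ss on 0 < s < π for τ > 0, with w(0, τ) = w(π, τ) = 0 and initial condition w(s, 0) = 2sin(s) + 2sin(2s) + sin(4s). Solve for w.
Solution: Separating variables: w = Σ c_n exp(-2n²τ) sin(ns). From w(s,0) = 2sin(s) + 2sin(2s) + sin(4s): c_1=2, c_2=2, c_4=1.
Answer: w(s, τ) = 2exp(-2τ)sin(s) + 2exp(-8τ)sin(2s) + exp(-32τ)sin(4s)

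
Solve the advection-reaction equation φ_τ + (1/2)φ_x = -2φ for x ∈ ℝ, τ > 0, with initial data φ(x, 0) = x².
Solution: Substitute φ = exp(-2τ)u, i.e. u = exp(2τ)φ.
By the product rule, φ_τ = exp(-2τ)(u_τ - 2u), φ_x = exp(-2τ)u_x.
Substituting into the PDE and dividing by exp(-2τ): u_τ - 2u + (1/2)u_x = -2u.
The lower-order terms cancel, leaving the standard advection equation u_τ + (1/2)u_x = 0.
Initial data for u: u(x,0) = φ(x,0) = x².
Solve for u:
  By method of characteristics (waves move right with speed 1/2):
  Along characteristics x - (1/2)τ = const, u is constant, so u(x,τ) = f(x - (1/2)τ) with f = u(·, 0).
Hence u(x,τ) = x² - xτ + (1/4)τ².
Transform back: φ(x,τ) = exp(-2τ)u(x,τ).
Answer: φ(x, τ) = x²exp(-2τ) - xτexp(-2τ) + (1/4)τ²exp(-2τ)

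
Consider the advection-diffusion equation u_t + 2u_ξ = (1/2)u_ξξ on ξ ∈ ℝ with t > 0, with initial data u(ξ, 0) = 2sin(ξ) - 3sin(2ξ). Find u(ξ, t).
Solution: Change to a moving frame: let η = ξ - 2t, σ = t and write u(ξ,t) = w(η,σ).
By the chain rule u_t = w_σ - 2w_η, u_ξ = w_η, u_ξξ = w_ηη.
Then u_t + 2u_ξ = w_σ: the advection term cancels and the PDE becomes the heat equation w_σ = (1/2)w_ηη on η ∈ ℝ.
Initial data: w(η,0) = u(η,0) = 2sin(η) - 3sin(2η).
On η ∈ ℝ each mode satisfies (sin(nη))″ = -n² sin(nη), so exp(-n²σ/2) sin(nη) solves the heat equation; by superposition w(η,σ) = Σ c_n exp(-n²σ/2) sin(nη).
Reading off the coefficients: c_1=2, c_2=-3, so w(η,σ) = -3exp(-2σ)sin(2η) + 2exp(-σ/2)sin(η).
Substituting back η = ξ - 2t, σ = t: u(ξ,t) = w(ξ - 2t, t).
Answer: u(ξ, t) = 3exp(-2t)sin(4t - 2ξ) - 2exp(-t/2)sin(2t - ξ)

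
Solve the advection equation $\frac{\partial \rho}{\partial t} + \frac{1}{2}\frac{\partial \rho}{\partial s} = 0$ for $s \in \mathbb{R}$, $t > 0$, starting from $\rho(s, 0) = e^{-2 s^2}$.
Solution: By method of characteristics (waves move right with speed 1/2):
Along characteristics $s - \frac{1}{2}t =$ const, $\rho$ is constant, so $\rho(s,t) = f(s - \frac{1}{2}t)$ with $f = \rho( \cdot , 0)$.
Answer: $\rho(s, t) = e^{-2 (s - t/2)^2}$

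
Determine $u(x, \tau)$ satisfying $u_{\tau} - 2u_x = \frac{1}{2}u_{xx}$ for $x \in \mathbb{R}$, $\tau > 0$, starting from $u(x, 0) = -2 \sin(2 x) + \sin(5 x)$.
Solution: Moving frame: $\eta = x + 2\tau$, $\sigma = \tau$, $u = w(\eta,\sigma)$, so $u_{\tau} = w_{\sigma} + 2w_{\eta}$ and $u_{xx} = w_{\eta\eta}$.
Hence $u_{\tau} - 2u_x = w_{\sigma}$ and the PDE becomes the heat equation $w_{\sigma} = \frac{1}{2}w_{\eta\eta}$ on $\eta \in \mathbb{R}$.
Initial data: $w(\eta,0) = u(\eta,0) = -2 \sin(2 \eta) + \sin(5 \eta)$. Each mode $\sin(n\eta)$ decays as $e^{-n^2\sigma/2}$ on $\mathbb{R}$, so $w(\eta,\sigma) = \sum c_n e^{-n^2\sigma/2} \sin(n\eta)$ with $c_2=-2, c_5=1$: $w(\eta,\sigma) = -2 e^{-2 \sigma} \sin(2 \eta) + e^{-25 \sigma/2} \sin(5 \eta)$.
Substituting back: $u(x,\tau) = w(x + 2\tau, \tau)$.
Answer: $u(x, \tau) = -2 e^{-2 \tau} \sin(4 \tau + 2 x) + e^{-25 \tau/2} \sin(10 \tau + 5 x)$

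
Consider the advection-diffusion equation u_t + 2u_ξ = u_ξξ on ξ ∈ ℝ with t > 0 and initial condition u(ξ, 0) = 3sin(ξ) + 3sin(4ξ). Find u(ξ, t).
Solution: Moving frame: η = ξ - 2t, σ = t, u = w(η,σ), so u_t = w_σ - 2w_η and u_ξξ = w_ηη.
Hence u_t + 2u_ξ = w_σ and the PDE becomes the heat equation w_σ = w_ηη on η ∈ ℝ.
Initial data: w(η,0) = u(η,0) = 3sin(η) + 3sin(4η). Each mode sin(nη) decays as exp(-n²σ) on ℝ, so w(η,σ) = Σ c_n exp(-n²σ) sin(nη) with c_1=3, c_4=3: w(η,σ) = 3exp(-σ)sin(η) + 3exp(-16σ)sin(4η).
Substituting back: u(ξ,t) = w(ξ - 2t, t).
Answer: u(ξ, t) = -3exp(-t)sin(2t - ξ) - 3exp(-16t)sin(8t - 4ξ)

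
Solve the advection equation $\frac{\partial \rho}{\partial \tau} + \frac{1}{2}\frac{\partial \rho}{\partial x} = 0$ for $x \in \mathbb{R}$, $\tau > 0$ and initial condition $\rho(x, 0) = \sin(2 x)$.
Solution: By method of characteristics (waves move right with speed 1/2):
Along characteristics $x - \frac{1}{2}\tau =$ const, $\rho$ is constant, so $\rho(x,\tau) = f(x - \frac{1}{2}\tau)$ with $f = \rho( \cdot , 0)$.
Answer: $\rho(x, \tau) = - \sin(\tau - 2 x)$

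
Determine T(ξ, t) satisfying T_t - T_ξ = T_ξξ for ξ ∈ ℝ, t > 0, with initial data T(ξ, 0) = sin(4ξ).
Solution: Change to a moving frame: let η = ξ + t, σ = t and write T(ξ,t) = u(η,σ).
By the chain rule T_t = u_σ + u_η, T_ξ = u_η, T_ξξ = u_ηη.
Then T_t - T_ξ = u_σ: the advection term cancels and the PDE becomes the heat equation u_σ = u_ηη on η ∈ ℝ.
Initial data: u(η,0) = T(η,0) = sin(4η).
On η ∈ ℝ each mode satisfies (sin(nη))″ = -n² sin(nη), so exp(-n²σ) sin(nη) solves the heat equation; by superposition u(η,σ) = Σ c_n exp(-n²σ) sin(nη).
Reading off the coefficients: c_4=1, so u(η,σ) = exp(-16σ)sin(4η).
Substituting back η = ξ + t, σ = t: T(ξ,t) = u(ξ + t, t).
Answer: T(ξ, t) = exp(-16t)sin(4t + 4ξ)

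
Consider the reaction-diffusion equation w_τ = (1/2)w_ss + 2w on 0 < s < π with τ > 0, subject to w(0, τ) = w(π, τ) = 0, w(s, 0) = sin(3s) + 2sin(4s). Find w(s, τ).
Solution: Substitute w = exp(2τ)u, i.e. u = exp(-2τ)w.
By the product rule, w_τ = exp(2τ)(u_τ + 2u), w_ss = exp(2τ)u_ss.
Substituting into the PDE and dividing by exp(2τ): u_τ + 2u = (1/2)u_ss + 2u.
The lower-order terms cancel, leaving the standard heat equation u_τ = (1/2)u_ss.
Initial data for u: u(s,0) = w(s,0) = sin(3s) + 2sin(4s). The boundary conditions carry over: u(0,τ) = u(π,τ) = 0.
Solve for u:
  Using separation of variables u = X(s)T(τ):
  Eigenfunctions: sin(ns), n = 1, 2, 3, ...
  General solution: u(s, τ) = Σ c_n sin(ns) exp(-n² τ/2)
  Matching u(s,0) = sin(3s) + 2sin(4s) term by term: c_3=1, c_4=2.
Hence u(s,τ) = 2exp(-8τ)sin(4s) + exp(-9τ/2)sin(3s).
Transform back: w(s,τ) = exp(2τ)u(s,τ).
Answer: w(s, τ) = 2exp(-6τ)sin(4s) + exp(-5τ/2)sin(3s)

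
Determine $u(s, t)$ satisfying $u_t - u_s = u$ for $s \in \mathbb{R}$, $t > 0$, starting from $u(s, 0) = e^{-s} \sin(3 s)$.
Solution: Substitute $u = e^{-s}w$.
Then $u_s = e^{-s}(w_s - w)$, $u_t = e^{-s}w_t$; substituting and dividing by $e^{-s}$, the lower-order terms cancel: $w_t - w_s = 0$ (standard advection equation).
Data for $w$: $w(s,0) = e^{s}u(s,0) = \sin(3 s)$.
By characteristics ($ds/dt = -1$), $w(s,t) = f(s + t)$ with $f = w( \cdot , 0)$.
So $w(s,t) = \sin(3 s + 3 t)$, and $u(s,t) = e^{-s}w(s,t)$.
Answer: $u(s, t) = e^{-s} \sin(3 s + 3 t)$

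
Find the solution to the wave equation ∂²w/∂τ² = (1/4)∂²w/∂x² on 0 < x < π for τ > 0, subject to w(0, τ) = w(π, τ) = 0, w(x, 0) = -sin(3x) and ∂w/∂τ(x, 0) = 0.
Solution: Using separation of variables w = X(x)T(τ):
Eigenfunctions: sin(nx), n = 1, 2, 3, ...
General solution: w(x, τ) = Σ [A_n cos(n τ/2) + B_n sin(n τ/2)] sin(nx)
From w(x,0) = -sin(3x): A_3=-1. From w_τ(x,0) = 0: all B_n = 0.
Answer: w(x, τ) = -sin(3x)cos(3τ/2)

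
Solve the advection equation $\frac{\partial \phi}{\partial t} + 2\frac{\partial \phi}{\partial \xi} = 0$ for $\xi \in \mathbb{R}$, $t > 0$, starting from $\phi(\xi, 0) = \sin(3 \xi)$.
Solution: By method of characteristics (waves move right with speed 2):
Along characteristics $\xi - 2t =$ const, $\phi$ is constant, so $\phi(\xi,t) = f(\xi - 2t)$ with $f = \phi( \cdot , 0)$.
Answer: $\phi(\xi, t) = \sin(3 \xi - 6 t)$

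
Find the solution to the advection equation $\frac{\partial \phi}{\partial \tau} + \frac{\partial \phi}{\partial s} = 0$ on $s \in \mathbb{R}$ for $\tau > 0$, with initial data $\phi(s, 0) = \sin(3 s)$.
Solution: By characteristics ($ds/d\tau = 1$), $\phi(s,\tau) = f(s - \tau)$ with $f = \phi( \cdot , 0)$.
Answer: $\phi(s, \tau) = - \sin(3 \tau - 3 s)$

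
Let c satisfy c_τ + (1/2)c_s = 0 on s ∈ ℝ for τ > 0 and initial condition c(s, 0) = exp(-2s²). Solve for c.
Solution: By characteristics (ds/dτ = 1/2), c(s,τ) = f(s - (1/2)τ) with f = c(·, 0).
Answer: c(s, τ) = exp(-2(s - τ/2)²)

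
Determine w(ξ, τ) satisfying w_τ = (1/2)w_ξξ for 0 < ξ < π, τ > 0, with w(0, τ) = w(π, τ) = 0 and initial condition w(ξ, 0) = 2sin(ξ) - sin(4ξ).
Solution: Using separation of variables w = X(ξ)T(τ):
Eigenfunctions: sin(nξ), n = 1, 2, 3, ...
General solution: w(ξ, τ) = Σ c_n sin(nξ) exp(-n² τ/2)
Matching w(ξ,0) = 2sin(ξ) - sin(4ξ) term by term: c_1=2, c_4=-1.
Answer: w(ξ, τ) = -exp(-8τ)sin(4ξ) + 2exp(-τ/2)sin(ξ)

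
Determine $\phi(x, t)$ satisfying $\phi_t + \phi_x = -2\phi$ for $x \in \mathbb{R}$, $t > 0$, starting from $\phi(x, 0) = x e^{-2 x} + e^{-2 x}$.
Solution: Substitute $\phi = e^{-2x}u$.
Then $\phi_x = e^{-2x}(u_x - 2u)$, $\phi_t = e^{-2x}u_t$; substituting and dividing by $e^{-2x}$, the lower-order terms cancel: $u_t + u_x = 0$ (standard advection equation).
Data for $u$: $u(x,0) = e^{2x}\phi(x,0) = x + 1$.
By characteristics ($dx/dt = 1$), $u(x,t) = f(x - t)$ with $f = u( \cdot , 0)$.
So $u(x,t) = - t + x + 1$, and $\phi(x,t) = e^{-2x}u(x,t)$.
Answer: $\phi(x, t) = - t e^{-2 x} + x e^{-2 x} + e^{-2 x}$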